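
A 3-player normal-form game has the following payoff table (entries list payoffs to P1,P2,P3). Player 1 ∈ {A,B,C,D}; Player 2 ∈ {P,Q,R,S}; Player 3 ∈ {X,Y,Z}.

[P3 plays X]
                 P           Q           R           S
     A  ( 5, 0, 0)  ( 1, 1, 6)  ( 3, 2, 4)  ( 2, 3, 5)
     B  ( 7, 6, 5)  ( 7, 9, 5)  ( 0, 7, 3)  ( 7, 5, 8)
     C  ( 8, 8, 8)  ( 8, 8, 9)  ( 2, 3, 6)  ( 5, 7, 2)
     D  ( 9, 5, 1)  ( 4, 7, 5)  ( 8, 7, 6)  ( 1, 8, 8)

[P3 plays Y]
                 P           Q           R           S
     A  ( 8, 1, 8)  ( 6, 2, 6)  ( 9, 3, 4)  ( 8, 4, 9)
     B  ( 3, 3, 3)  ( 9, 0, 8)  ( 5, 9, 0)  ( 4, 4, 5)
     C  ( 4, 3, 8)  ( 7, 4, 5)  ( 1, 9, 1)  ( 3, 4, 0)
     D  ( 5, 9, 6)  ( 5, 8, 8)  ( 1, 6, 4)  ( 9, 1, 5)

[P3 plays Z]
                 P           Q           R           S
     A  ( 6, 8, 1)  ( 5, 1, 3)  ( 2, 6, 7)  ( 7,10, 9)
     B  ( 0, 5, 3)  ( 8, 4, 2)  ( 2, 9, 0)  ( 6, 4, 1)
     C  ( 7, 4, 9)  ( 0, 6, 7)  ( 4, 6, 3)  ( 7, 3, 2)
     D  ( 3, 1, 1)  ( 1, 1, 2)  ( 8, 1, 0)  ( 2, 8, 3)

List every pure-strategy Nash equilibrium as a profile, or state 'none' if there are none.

(A,P,X): not NE [P1→D gives 9>5; P2→S gives 3>0; P3→Y gives 8>0]
(A,P,Y): not NE [P2→S gives 4>1]
(A,P,Z): not NE [P1→C gives 7>6; P2→S gives 10>8; P3→Y gives 8>1]
(A,Q,X): not NE [P1→C gives 8>1; P2→S gives 3>1]
(A,Q,Y): not NE [P1→B gives 9>6; P2→S gives 4>2]
(A,Q,Z): not NE [P1→B gives 8>5; P2→S gives 10>1; P3→Y gives 6>3]
(A,R,X): not NE [P1→D gives 8>3; P2→S gives 3>2; P3→Z gives 7>4]
(A,R,Y): not NE [P2→S gives 4>3; P3→Z gives 7>4]
(A,R,Z): not NE [P1→D gives 8>2; P2→S gives 10>6]
(A,S,X): not NE [P1→B gives 7>2; P3→Z gives 9>5]
(A,S,Y): not NE [P1→D gives 9>8]
(A,S,Z): NE
(B,P,X): not NE [P1→D gives 9>7; P2→Q gives 9>6]
(B,P,Y): not NE [P1→A gives 8>3; P2→R gives 9>3; P3→X gives 5>3]
(B,P,Z): not NE [P1→C gives 7>0; P2→R gives 9>5; P3→X gives 5>3]
(B,Q,X): not NE [P1→C gives 8>7; P3→Y gives 8>5]
(B,Q,Y): not NE [P2→R gives 9>0]
(B,Q,Z): not NE [P2→R gives 9>4; P3→Y gives 8>2]
(B,R,X): not NE [P1→D gives 8>0; P2→Q gives 9>7]
(B,R,Y): not NE [P1→A gives 9>5; P3→X gives 3>0]
(B,R,Z): not NE [P1→D gives 8>2; P3→X gives 3>0]
(B,S,X): not NE [P2→Q gives 9>5]
(B,S,Y): not NE [P1→D gives 9>4; P2→R gives 9>4; P3→X gives 8>5]
(B,S,Z): not NE [P1→C gives 7>6; P2→R gives 9>4; P3→X gives 8>1]
(C,P,X): not NE [P1→D gives 9>8; P3→Z gives 9>8]
(C,P,Y): not NE [P1→A gives 8>4; P2→R gives 9>3; P3→Z gives 9>8]
(C,P,Z): not NE [P2→R gives 6>4]
(C,Q,X): NE
(C,Q,Y): not NE [P1→B gives 9>7; P2→R gives 9>4; P3→X gives 9>5]
(C,Q,Z): not NE [P1→B gives 8>0; P3→X gives 9>7]
(C,R,X): not NE [P1→D gives 8>2; P2→Q gives 8>3]
(C,R,Y): not NE [P1→A gives 9>1; P3→X gives 6>1]
(C,R,Z): not NE [P1→D gives 8>4; P3→X gives 6>3]
(C,S,X): not NE [P1→B gives 7>5; P2→Q gives 8>7]
(C,S,Y): not NE [P1→D gives 9>3; P2→R gives 9>4; P3→Z gives 2>0]
(C,S,Z): not NE [P2→R gives 6>3]
(D,P,X): not NE [P2→S gives 8>5; P3→Y gives 6>1]
(D,P,Y): not NE [P1→A gives 8>5]
(D,P,Z): not NE [P1→C gives 7>3; P2→S gives 8>1; P3→Y gives 6>1]
(D,Q,X): not NE [P1→C gives 8>4; P2→S gives 8>7; P3→Y gives 8>5]
(D,Q,Y): not NE [P1→B gives 9>5; P2→P gives 9>8]
(D,Q,Z): not NE [P1→B gives 8>1; P2→S gives 8>1; P3→Y gives 8>2]
(D,R,X): not NE [P2→S gives 8>7]
(D,R,Y): not NE [P1→A gives 9>1; P2→P gives 9>6; P3→X gives 6>4]
(D,R,Z): not NE [P2→S gives 8>1; P3→X gives 6>0]
(D,S,X): not NE [P1→B gives 7>1]
(D,S,Y): not NE [P2→P gives 9>1; P3→X gives 8>5]
(D,S,Z): not NE [P1→C gives 7>2; P3→X gives 8>3]

NE set: (A,S,Z), (C,Q,X)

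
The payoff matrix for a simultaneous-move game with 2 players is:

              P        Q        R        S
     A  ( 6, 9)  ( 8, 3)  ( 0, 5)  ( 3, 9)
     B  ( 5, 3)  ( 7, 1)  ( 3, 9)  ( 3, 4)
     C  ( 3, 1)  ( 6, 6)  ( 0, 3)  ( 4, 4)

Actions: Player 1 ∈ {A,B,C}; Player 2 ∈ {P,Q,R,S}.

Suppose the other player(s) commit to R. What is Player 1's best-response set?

BR_1 = {B}

u_1(A vs R) = 0
u_1(B vs R) = 3
u_1(C vs R) = 0
max payoff 3 at {B}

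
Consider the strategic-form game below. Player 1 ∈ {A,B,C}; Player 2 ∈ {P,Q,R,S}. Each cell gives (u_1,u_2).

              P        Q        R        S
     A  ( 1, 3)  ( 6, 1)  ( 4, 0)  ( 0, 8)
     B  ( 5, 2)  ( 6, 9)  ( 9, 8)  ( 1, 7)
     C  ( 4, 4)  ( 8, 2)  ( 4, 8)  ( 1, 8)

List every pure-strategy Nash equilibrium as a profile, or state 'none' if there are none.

(A,P): not NE [P1→B gives 5>1; P2→S gives 8>3]
(A,Q): not NE [P1→C gives 8>6; P2→S gives 8>1]
(A,R): not NE [P1→B gives 9>4; P2→S gives 8>0]
(A,S): not NE [P1→C gives 1>0]
(B,P): not NE [P2→Q gives 9>2]
(B,Q): not NE [P1→C gives 8>6]
(B,R): not NE [P2→Q gives 9>8]
(B,S): not NE [P2→Q gives 9>7]
(C,P): not NE [P1→B gives 5>4; P2→S gives 8>4]
(C,Q): not NE [P2→S gives 8>2]
(C,R): not NE [P1→B gives 9>4]
(C,S): NE

NE set: (C,S)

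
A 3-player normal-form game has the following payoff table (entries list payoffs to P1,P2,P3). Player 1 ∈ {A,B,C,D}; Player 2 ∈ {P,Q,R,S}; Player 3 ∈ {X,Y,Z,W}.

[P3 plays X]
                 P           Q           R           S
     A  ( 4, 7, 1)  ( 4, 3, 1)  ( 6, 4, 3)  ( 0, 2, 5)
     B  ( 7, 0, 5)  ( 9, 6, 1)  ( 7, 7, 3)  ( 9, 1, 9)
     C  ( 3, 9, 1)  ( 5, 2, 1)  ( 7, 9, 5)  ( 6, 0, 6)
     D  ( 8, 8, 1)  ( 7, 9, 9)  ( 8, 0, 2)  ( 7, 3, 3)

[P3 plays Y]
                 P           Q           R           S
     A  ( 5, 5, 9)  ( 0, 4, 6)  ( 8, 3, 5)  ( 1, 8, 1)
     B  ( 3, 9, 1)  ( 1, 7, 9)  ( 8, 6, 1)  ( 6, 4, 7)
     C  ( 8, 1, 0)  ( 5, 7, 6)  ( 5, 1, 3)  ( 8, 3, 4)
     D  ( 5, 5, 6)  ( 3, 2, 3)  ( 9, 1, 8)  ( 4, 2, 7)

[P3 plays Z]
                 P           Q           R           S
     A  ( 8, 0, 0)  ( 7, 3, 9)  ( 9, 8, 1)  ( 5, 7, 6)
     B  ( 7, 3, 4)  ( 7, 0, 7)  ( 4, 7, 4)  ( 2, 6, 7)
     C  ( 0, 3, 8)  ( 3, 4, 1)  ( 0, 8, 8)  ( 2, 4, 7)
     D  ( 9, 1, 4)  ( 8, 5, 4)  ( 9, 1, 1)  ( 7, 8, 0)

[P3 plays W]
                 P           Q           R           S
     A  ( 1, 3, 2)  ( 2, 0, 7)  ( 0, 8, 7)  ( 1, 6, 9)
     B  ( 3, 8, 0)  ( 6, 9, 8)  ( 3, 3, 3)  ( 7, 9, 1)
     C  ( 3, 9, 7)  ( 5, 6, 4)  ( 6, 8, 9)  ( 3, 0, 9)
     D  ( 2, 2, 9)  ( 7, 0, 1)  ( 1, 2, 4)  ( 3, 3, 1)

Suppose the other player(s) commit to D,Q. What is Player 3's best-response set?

argmax u_3 = {X}

u_3(X vs D,Q) = 9
u_3(Y vs D,Q) = 3
u_3(Z vs D,Q) = 4
u_3(W vs D,Q) = 1
max payoff 9 at {X}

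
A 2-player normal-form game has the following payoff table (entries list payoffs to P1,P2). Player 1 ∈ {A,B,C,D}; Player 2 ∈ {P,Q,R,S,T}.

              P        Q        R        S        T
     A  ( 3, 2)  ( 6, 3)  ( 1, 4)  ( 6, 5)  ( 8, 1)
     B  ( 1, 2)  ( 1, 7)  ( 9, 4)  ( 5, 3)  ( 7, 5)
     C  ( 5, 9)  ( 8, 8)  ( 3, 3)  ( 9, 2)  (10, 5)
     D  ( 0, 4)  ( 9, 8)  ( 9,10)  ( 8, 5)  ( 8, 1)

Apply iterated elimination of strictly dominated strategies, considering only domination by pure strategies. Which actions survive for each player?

Remaining: P1:{B,C,D} P2:{P,Q,R}

P1 drop A (C beats it: P:5>3 Q:8>6 R:3>1 S:9>6 T:10>8)
P2 drop S (Q beats it: B:7>3 C:8>2 D:8>5)
P2 drop T (Q beats it: B:7>5 C:8>5 D:8>1)
P1→{B,C,D} P2→{P,Q,R}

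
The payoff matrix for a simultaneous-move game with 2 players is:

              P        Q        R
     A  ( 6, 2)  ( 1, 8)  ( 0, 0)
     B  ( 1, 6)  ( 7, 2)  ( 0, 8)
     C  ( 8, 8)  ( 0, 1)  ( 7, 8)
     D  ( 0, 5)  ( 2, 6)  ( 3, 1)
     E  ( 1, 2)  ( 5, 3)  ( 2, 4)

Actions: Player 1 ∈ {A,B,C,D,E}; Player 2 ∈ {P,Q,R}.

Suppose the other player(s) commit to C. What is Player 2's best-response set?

u_2(P vs C) = 8
u_2(Q vs C) = 1
u_2(R vs C) = 8
max payoff 8 at {P,R}

argmax u_2 = {P,R}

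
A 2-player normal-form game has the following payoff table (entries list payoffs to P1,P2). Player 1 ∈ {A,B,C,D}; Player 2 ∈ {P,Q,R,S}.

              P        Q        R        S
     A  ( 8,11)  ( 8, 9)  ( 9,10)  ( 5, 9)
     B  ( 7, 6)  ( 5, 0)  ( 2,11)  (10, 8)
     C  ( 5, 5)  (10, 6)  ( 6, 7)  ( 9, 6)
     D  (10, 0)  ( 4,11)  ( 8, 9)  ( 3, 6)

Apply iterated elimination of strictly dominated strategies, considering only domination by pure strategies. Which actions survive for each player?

P2 drop S (R beats it: A:10>9 B:11>8 C:7>6 D:9>6)
P1 drop B (A beats it: P:8>7 Q:8>5 R:9>2)
P1→{A,C,D} P2→{P,Q,R}

IESDS → P1:{A,C,D} P2:{P,Q,R}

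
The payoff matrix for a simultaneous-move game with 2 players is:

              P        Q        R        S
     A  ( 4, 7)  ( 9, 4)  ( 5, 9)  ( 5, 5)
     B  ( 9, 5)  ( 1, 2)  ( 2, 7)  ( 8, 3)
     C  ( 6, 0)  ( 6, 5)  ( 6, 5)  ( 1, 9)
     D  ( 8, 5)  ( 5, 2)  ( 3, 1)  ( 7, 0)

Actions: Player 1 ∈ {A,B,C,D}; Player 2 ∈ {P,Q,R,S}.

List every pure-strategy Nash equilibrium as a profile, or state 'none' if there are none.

PSNE: ∅

(A,P): not NE [P1→B gives 9>4; P2→R gives 9>7]
(A,Q): not NE [P2→R gives 9>4]
(A,R): not NE [P1→C gives 6>5]
(A,S): not NE [P1→B gives 8>5; P2→R gives 9>5]
(B,P): not NE [P2→R gives 7>5]
(B,Q): not NE [P1→A gives 9>1; P2→R gives 7>2]
(B,R): not NE [P1→C gives 6>2]
(B,S): not NE [P2→R gives 7>3]
(C,P): not NE [P1→B gives 9>6; P2→S gives 9>0]
(C,Q): not NE [P1→A gives 9>6; P2→S gives 9>5]
(C,R): not NE [P2→S gives 9>5]
(C,S): not NE [P1→B gives 8>1]
(D,P): not NE [P1→B gives 9>8]
(D,Q): not NE [P1→A gives 9>5; P2→P gives 5>2]
(D,R): not NE [P1→C gives 6>3; P2→P gives 5>1]
(D,S): not NE [P1→B gives 8>7; P2→P gives 5>0]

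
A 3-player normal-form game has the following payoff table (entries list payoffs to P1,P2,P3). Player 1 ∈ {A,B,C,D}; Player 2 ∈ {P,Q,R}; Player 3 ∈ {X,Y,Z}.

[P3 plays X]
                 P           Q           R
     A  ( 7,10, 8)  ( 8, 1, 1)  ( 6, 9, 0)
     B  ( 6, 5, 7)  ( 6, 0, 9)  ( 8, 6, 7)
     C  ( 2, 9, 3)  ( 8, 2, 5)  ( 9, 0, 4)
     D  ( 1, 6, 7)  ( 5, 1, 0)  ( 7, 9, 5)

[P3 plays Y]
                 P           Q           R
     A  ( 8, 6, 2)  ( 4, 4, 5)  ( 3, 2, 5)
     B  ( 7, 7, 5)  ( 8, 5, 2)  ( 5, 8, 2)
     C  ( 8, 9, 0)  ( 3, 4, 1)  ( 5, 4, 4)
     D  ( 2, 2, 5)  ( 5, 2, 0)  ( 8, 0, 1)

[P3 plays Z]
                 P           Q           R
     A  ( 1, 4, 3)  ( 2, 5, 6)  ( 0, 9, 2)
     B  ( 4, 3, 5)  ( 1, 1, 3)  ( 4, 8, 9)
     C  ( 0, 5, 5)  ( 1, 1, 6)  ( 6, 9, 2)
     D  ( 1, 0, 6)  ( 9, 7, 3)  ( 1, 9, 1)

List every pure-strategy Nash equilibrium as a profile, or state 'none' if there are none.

(A,P,X): NE
(A,P,Y): not NE [P3→X gives 8>2]
(A,P,Z): not NE [P1→B gives 4>1; P2→R gives 9>4; P3→X gives 8>3]
(A,Q,X): not NE [P2→P gives 10>1; P3→Z gives 6>1]
(A,Q,Y): not NE [P1→B gives 8>4; P2→P gives 6>4; P3→Z gives 6>5]
(A,Q,Z): not NE [P1→D gives 9>2; P2→R gives 9>5]
(A,R,X): not NE [P1→C gives 9>6; P2→P gives 10>9; P3→Y gives 5>0]
(A,R,Y): not NE [P1→D gives 8>3; P2→P gives 6>2]
(A,R,Z): not NE [P1→C gives 6>0; P3→Y gives 5>2]
(B,P,X): not NE [P1→A gives 7>6; P2→R gives 6>5]
(B,P,Y): not NE [P1→C gives 8>7; P2→R gives 8>7; P3→X gives 7>5]
(B,P,Z): not NE [P2→R gives 8>3; P3→X gives 7>5]
(B,Q,X): not NE [P1→C gives 8>6; P2→R gives 6>0]
(B,Q,Y): not NE [P2→R gives 8>5; P3→X gives 9>2]
(B,Q,Z): not NE [P1→D gives 9>1; P2→R gives 8>1; P3→X gives 9>3]
(B,R,X): not NE [P1→C gives 9>8; P3→Z gives 9>7]
(B,R,Y): not NE [P1→D gives 8>5; P3→Z gives 9>2]
(B,R,Z): not NE [P1→C gives 6>4]
(C,P,X): not NE [P1→A gives 7>2; P3→Z gives 5>3]
(C,P,Y): not NE [P3→Z gives 5>0]
(C,P,Z): not NE [P1→B gives 4>0; P2→R gives 9>5]
(C,Q,X): not NE [P2→P gives 9>2; P3→Z gives 6>5]
(C,Q,Y): not NE [P1→B gives 8>3; P2→P gives 9>4; P3→Z gives 6>1]
(C,Q,Z): not NE [P1→D gives 9>1; P2→R gives 9>1]
(C,R,X): not NE [P2→P gives 9>0]
(C,R,Y): not NE [P1→D gives 8>5; P2→P gives 9>4]
(C,R,Z): not NE [P3→Y gives 4>2]
(D,P,X): not NE [P1→A gives 7>1; P2→R gives 9>6]
(D,P,Y): not NE [P1→C gives 8>2; P3→X gives 7>5]
(D,P,Z): not NE [P1→B gives 4>1; P2→R gives 9>0; P3→X gives 7>6]
(D,Q,X): not NE [P1→C gives 8>5; P2→R gives 9>1; P3→Z gives 3>0]
(D,Q,Y): not NE [P1→B gives 8>5; P3→Z gives 3>0]
(D,Q,Z): not NE [P2→R gives 9>7]
(D,R,X): not NE [P1→C gives 9>7]
(D,R,Y): not NE [P2→Q gives 2>0; P3→X gives 5>1]
(D,R,Z): not NE [P1→C gives 6>1; P3→X gives 5>1]

PSNE = {(A,P,X)}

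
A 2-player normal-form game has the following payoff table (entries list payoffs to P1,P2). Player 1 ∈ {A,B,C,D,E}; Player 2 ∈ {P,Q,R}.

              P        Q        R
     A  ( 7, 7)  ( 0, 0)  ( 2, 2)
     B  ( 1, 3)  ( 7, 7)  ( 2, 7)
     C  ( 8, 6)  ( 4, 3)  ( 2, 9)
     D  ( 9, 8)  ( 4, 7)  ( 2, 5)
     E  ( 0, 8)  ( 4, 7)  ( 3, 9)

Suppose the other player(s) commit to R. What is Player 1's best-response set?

argmax u_1 = {E}

u_1(A vs R) = 2
u_1(B vs R) = 2
u_1(C vs R) = 2
u_1(D vs R) = 2
u_1(E vs R) = 3
max payoff 3 at {E}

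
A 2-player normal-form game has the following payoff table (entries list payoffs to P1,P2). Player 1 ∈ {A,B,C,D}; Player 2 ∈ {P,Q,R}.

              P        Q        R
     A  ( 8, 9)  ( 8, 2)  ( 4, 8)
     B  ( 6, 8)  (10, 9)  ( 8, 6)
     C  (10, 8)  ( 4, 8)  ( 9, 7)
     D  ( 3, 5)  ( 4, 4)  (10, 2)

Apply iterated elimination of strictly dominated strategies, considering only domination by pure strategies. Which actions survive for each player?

Survivors P1:{A,B,C} P2:{P,Q}

P2 drop R (P beats it: A:9>8 B:8>6 C:8>7 D:5>2)
P1 drop D (A beats it: P:8>3 Q:8>4)
P1→{A,B,C} P2→{P,Q}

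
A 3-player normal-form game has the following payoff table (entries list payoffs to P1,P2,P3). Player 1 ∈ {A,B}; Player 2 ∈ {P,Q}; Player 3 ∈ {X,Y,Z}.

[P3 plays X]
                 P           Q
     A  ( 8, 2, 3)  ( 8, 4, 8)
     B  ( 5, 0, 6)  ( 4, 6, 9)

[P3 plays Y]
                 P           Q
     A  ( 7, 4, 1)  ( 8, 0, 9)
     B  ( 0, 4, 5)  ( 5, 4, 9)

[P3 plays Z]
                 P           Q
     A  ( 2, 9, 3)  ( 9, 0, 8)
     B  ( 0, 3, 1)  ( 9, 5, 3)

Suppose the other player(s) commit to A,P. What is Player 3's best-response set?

P3 best: {X,Z}

u_3(X vs A,P) = 3
u_3(Y vs A,P) = 1
u_3(Z vs A,P) = 3
max payoff 3 at {X,Z}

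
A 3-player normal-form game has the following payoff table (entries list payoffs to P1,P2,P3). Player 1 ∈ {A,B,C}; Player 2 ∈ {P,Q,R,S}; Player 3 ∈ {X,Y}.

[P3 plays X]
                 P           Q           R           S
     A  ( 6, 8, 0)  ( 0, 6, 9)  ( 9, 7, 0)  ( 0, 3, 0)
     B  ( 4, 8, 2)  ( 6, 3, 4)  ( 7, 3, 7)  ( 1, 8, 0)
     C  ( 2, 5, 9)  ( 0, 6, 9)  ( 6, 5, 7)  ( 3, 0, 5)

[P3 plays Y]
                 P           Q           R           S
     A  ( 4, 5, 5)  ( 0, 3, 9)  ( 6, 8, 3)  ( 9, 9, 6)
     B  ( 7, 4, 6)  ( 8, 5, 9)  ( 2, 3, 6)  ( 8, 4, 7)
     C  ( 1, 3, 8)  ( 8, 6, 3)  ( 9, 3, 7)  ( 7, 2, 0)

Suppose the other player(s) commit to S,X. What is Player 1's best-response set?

P1 best: {C}

u_1(A vs S,X) = 0
u_1(B vs S,X) = 1
u_1(C vs S,X) = 3
max payoff 3 at {C}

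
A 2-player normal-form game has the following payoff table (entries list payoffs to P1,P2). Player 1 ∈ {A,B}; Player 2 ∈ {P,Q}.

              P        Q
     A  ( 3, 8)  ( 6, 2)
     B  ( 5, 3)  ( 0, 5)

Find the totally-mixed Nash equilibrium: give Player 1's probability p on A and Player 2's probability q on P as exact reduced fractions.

P1 indiff ⇒ q·3+(1-q)·6 = q·5+(1-q)·0 ⇒ q(-2) = (1-q)(-6) ⇒ q = 3/4
P2 indiff ⇒ p·8+(1-p)·3 = p·2+(1-p)·5 ⇒ p(6) = (1-p)(2) ⇒ p = 1/4

p=1/4, q=3/4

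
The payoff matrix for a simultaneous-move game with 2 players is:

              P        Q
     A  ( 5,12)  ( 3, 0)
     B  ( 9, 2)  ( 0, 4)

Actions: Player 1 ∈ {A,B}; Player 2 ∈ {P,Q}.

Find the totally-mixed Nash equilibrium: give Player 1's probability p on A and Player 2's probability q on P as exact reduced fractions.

P1 indiff ⇒ q·5+(1-q)·3 = q·9+(1-q)·0 ⇒ q(-4) = (1-q)(-3) ⇒ q = 3/7
P2 indiff ⇒ p·12+(1-p)·2 = p·0+(1-p)·4 ⇒ p(12) = (1-p)(2) ⇒ p = 1/7

P1 mixes 1/7 on A; P2 mixes 3/7 on P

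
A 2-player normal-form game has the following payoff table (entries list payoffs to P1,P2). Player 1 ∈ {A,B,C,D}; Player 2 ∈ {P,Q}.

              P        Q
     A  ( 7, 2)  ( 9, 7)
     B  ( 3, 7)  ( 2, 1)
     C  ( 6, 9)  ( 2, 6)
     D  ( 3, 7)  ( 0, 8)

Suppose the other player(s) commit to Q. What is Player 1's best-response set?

BR_1 = {A}

u_1(A vs Q) = 9
u_1(B vs Q) = 2
u_1(C vs Q) = 2
u_1(D vs Q) = 0
max payoff 9 at {A}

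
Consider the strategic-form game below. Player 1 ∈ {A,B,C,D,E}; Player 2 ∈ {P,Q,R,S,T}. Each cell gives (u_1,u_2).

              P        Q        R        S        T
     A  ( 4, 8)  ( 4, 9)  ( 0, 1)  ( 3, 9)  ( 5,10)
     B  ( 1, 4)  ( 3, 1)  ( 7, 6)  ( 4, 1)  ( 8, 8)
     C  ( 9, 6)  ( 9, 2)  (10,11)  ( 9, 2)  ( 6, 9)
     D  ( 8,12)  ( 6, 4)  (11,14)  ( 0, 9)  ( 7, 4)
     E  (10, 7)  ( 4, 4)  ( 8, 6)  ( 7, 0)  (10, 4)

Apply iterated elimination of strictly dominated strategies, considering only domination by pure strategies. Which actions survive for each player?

IESDS → P1:{C,D,E} P2:{P,R}

P1 drop A (C beats it: P:9>4 Q:9>4 R:10>0 S:9>3 T:6>5)
P1 drop B (E beats it: P:10>1 Q:4>3 R:8>7 S:7>4 T:10>8)
P2 drop Q (P beats it: C:6>2 D:12>4 E:7>4)
P2 drop S (P beats it: C:6>2 D:12>9 E:7>0)
P2 drop T (R beats it: C:11>9 D:14>4 E:6>4)
P1→{C,D,E} P2→{P,R}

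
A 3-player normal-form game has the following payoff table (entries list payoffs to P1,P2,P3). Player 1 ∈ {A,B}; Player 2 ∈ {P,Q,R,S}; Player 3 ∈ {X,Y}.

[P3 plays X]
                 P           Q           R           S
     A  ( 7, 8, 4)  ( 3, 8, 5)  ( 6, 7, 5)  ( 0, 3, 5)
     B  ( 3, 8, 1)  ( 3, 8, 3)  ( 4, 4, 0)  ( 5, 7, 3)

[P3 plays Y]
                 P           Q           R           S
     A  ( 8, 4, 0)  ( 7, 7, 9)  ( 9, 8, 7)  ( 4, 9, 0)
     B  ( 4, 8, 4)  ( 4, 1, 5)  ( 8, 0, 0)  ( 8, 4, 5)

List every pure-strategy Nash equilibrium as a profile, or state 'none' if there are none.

(A,P,X): NE
(A,P,Y): not NE [P2→S gives 9>4; P3→X gives 4>0]
(A,Q,X): not NE [P3→Y gives 9>5]
(A,Q,Y): not NE [P2→S gives 9>7]
(A,R,X): not NE [P2→Q gives 8>7; P3→Y gives 7>5]
(A,R,Y): not NE [P2→S gives 9>8]
(A,S,X): not NE [P1→B gives 5>0; P2→Q gives 8>3]
(A,S,Y): not NE [P1→B gives 8>4; P3→X gives 5>0]
(B,P,X): not NE [P1→A gives 7>3; P3→Y gives 4>1]
(B,P,Y): not NE [P1→A gives 8>4]
(B,Q,X): not NE [P3→Y gives 5>3]
(B,Q,Y): not NE [P1→A gives 7>4; P2→P gives 8>1]
(B,R,X): not NE [P1→A gives 6>4; P2→Q gives 8>4]
(B,R,Y): not NE [P1→A gives 9>8; P2→P gives 8>0]
(B,S,X): not NE [P2→Q gives 8>7; P3→Y gives 5>3]
(B,S,Y): not NE [P2→P gives 8>4]

Nash profiles: (A,P,X)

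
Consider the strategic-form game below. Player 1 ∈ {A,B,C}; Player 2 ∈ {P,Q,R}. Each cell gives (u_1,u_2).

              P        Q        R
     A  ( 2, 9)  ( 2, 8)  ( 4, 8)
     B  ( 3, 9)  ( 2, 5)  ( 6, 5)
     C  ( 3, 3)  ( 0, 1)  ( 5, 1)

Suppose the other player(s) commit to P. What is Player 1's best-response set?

u_1(A vs P) = 2
u_1(B vs P) = 3
u_1(C vs P) = 3
max payoff 3 at {B,C}

argmax u_1 = {B,C}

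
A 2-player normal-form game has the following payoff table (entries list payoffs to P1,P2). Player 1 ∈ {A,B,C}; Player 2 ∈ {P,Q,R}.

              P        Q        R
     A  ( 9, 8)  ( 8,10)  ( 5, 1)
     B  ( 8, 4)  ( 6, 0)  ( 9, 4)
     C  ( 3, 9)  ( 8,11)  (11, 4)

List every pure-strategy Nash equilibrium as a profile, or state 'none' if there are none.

(A,P): not NE [P2→Q gives 10>8]
(A,Q): NE
(A,R): not NE [P1→C gives 11>5; P2→Q gives 10>1]
(B,P): not NE [P1→A gives 9>8]
(B,Q): not NE [P1→C gives 8>6; P2→R gives 4>0]
(B,R): not NE [P1→C gives 11>9]
(C,P): not NE [P1→A gives 9>3; P2→Q gives 11>9]
(C,Q): NE
(C,R): not NE [P2→Q gives 11>4]

PSNE = {(A,Q), (C,Q)}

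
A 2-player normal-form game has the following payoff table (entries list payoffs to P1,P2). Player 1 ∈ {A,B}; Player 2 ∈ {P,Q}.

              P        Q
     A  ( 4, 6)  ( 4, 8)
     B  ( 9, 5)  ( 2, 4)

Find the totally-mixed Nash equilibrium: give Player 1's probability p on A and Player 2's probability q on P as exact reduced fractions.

P1 indiff ⇒ q·4+(1-q)·4 = q·9+(1-q)·2 ⇒ q(-5) = (1-q)(-2) ⇒ q = 2/7
P2 indiff ⇒ p·6+(1-p)·5 = p·8+(1-p)·4 ⇒ p(-2) = (1-p)(-1) ⇒ p = 1/3

(p,q) = (1/3, 2/7)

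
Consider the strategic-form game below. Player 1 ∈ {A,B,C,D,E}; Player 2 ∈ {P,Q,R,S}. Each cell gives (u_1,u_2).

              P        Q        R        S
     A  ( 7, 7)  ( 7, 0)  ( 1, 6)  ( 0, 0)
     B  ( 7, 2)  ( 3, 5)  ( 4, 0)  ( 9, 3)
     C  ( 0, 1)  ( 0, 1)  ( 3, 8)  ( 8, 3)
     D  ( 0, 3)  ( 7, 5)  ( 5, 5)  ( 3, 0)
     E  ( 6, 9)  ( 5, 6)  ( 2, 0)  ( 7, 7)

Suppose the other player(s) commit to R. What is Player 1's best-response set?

u_1(A vs R) = 1
u_1(B vs R) = 4
u_1(C vs R) = 3
u_1(D vs R) = 5
u_1(E vs R) = 2
max payoff 5 at {D}

argmax u_1 = {D}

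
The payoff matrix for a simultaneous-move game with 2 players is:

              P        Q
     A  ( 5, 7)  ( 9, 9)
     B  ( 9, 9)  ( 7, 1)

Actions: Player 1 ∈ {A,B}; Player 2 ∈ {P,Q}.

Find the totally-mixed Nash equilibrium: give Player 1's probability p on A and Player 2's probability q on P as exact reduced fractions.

P1 indiff ⇒ q·5+(1-q)·9 = q·9+(1-q)·7 ⇒ q(-4) = (1-q)(-2) ⇒ q = 1/3
P2 indiff ⇒ p·7+(1-p)·9 = p·9+(1-p)·1 ⇒ p(-2) = (1-p)(-8) ⇒ p = 4/5

(p,q) = (4/5, 1/3)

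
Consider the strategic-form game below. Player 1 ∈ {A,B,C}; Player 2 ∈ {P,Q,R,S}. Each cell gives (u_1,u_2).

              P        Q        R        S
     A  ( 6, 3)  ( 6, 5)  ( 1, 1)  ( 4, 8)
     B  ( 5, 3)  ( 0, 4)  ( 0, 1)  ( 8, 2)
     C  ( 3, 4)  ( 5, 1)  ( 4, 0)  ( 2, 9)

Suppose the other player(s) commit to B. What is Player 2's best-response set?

argmax u_2 = {Q}

u_2(P vs B) = 3
u_2(Q vs B) = 4
u_2(R vs B) = 1
u_2(S vs B) = 2
max payoff 4 at {Q}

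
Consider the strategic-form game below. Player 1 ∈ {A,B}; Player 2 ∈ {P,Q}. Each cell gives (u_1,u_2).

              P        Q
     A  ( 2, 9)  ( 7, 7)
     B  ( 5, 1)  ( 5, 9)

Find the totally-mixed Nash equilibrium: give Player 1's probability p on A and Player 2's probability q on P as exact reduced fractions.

(p,q) = (4/5, 2/5)

P1 indiff ⇒ q·2+(1-q)·7 = q·5+(1-q)·5 ⇒ q(-3) = (1-q)(-2) ⇒ q = 2/5
P2 indiff ⇒ p·9+(1-p)·1 = p·7+(1-p)·9 ⇒ p(2) = (1-p)(8) ⇒ p = 4/5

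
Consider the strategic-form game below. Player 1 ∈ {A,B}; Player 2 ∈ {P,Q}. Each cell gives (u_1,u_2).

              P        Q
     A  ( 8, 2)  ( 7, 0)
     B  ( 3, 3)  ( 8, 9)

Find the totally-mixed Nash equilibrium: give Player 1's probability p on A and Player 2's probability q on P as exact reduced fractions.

P1 indiff ⇒ q·8+(1-q)·7 = q·3+(1-q)·8 ⇒ q(5) = (1-q)(1) ⇒ q = 1/6
P2 indiff ⇒ p·2+(1-p)·3 = p·0+(1-p)·9 ⇒ p(2) = (1-p)(6) ⇒ p = 3/4

p=3/4, q=1/6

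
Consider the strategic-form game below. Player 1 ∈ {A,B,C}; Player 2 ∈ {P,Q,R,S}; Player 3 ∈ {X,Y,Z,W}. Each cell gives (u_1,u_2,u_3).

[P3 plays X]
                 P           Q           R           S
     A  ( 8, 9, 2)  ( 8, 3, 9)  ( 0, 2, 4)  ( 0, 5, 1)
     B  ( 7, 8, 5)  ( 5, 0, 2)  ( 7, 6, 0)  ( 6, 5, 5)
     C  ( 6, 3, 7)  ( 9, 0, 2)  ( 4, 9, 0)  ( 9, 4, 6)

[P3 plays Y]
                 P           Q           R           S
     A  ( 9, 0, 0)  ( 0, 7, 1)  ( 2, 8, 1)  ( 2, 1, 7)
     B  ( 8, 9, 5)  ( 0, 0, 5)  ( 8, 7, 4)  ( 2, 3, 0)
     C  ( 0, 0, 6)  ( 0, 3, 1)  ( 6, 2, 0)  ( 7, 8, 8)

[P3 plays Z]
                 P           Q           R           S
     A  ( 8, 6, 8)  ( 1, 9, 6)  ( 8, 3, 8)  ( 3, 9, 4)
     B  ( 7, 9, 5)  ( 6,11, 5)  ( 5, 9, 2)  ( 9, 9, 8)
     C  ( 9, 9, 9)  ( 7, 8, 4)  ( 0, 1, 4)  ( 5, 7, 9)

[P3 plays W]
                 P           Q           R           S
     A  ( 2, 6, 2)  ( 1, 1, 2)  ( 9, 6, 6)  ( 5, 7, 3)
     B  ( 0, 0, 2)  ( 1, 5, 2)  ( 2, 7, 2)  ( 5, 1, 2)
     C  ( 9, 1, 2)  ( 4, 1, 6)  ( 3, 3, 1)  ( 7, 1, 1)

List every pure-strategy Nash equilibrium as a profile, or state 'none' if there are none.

Nash profiles: (C,P,Z)

(A,P,X): not NE [P3→Z gives 8>2]
(A,P,Y): not NE [P2→R gives 8>0; P3→Z gives 8>0]
(A,P,Z): not NE [P1→C gives 9>8; P2→S gives 9>6]
(A,P,W): not NE [P1→C gives 9>2; P2→S gives 7>6; P3→Z gives 8>2]
(A,Q,X): not NE [P1→C gives 9>8; P2→P gives 9>3]
(A,Q,Y): not NE [P2→R gives 8>7; P3→X gives 9>1]
(A,Q,Z): not NE [P1→C gives 7>1; P3→X gives 9>6]
(A,Q,W): not NE [P1→C gives 4>1; P2→S gives 7>1; P3→X gives 9>2]
(A,R,X): not NE [P1→B gives 7>0; P2→P gives 9>2; P3→Z gives 8>4]
(A,R,Y): not NE [P1→B gives 8>2; P3→Z gives 8>1]
(A,R,Z): not NE [P2→S gives 9>3]
(A,R,W): not NE [P2→S gives 7>6; P3→Z gives 8>6]
(A,S,X): not NE [P1→C gives 9>0; P2→P gives 9>5; P3→Y gives 7>1]
(A,S,Y): not NE [P1→C gives 7>2; P2→R gives 8>1]
(A,S,Z): not NE [P1→B gives 9>3; P3→Y gives 7>4]
(A,S,W): not NE [P1→C gives 7>5; P3→Y gives 7>3]
(B,P,X): not NE [P1→A gives 8>7]
(B,P,Y): not NE [P1→A gives 9>8]
(B,P,Z): not NE [P1→C gives 9>7; P2→Q gives 11>9]
(B,P,W): not NE [P1→C gives 9>0; P2→R gives 7>0; P3→Z gives 5>2]
(B,Q,X): not NE [P1→C gives 9>5; P2→P gives 8>0; P3→Z gives 5>2]
(B,Q,Y): not NE [P2→P gives 9>0]
(B,Q,Z): not NE [P1→C gives 7>6]
(B,Q,W): not NE [P1→C gives 4>1; P2→R gives 7>5; P3→Z gives 5>2]
(B,R,X): not NE [P2→P gives 8>6; P3→Y gives 4>0]
(B,R,Y): not NE [P2→P gives 9>7]
(B,R,Z): not NE [P1→A gives 8>5; P2→Q gives 11>9; P3→Y gives 4>2]
(B,R,W): not NE [P1→A gives 9>2; P3→Y gives 4>2]
(B,S,X): not NE [P1→C gives 9>6; P2→P gives 8>5; P3→Z gives 8>5]
(B,S,Y): not NE [P1→C gives 7>2; P2→P gives 9>3; P3→Z gives 8>0]
(B,S,Z): not NE [P2→Q gives 11>9]
(B,S,W): not NE [P1→C gives 7>5; P2→R gives 7>1; P3→Z gives 8>2]
(C,P,X): not NE [P1→A gives 8>6; P2→R gives 9>3; P3→Z gives 9>7]
(C,P,Y): not NE [P1→A gives 9>0; P2→S gives 8>0; P3→Z gives 9>6]
(C,P,Z): NE
(C,P,W): not NE [P2→R gives 3>1; P3→Z gives 9>2]
(C,Q,X): not NE [P2→R gives 9>0; P3→W gives 6>2]
(C,Q,Y): not NE [P2→S gives 8>3; P3→W gives 6>1]
(C,Q,Z): not NE [P2→P gives 9>8; P3→W gives 6>4]
(C,Q,W): not NE [P2→R gives 3>1]
(C,R,X): not NE [P1→B gives 7>4; P3→Z gives 4>0]
(C,R,Y): not NE [P1→B gives 8>6; P2→S gives 8>2; P3→Z gives 4>0]
(C,R,Z): not NE [P1→A gives 8>0; P2→P gives 9>1]
(C,R,W): not NE [P1→A gives 9>3; P3→Z gives 4>1]
(C,S,X): not NE [P2→R gives 9>4; P3→Z gives 9>6]
(C,S,Y): not NE [P3→Z gives 9>8]
(C,S,Z): not NE [P1→B gives 9>5; P2→P gives 9>7]
(C,S,W): not NE [P2→R gives 3>1; P3→Z gives 9>1]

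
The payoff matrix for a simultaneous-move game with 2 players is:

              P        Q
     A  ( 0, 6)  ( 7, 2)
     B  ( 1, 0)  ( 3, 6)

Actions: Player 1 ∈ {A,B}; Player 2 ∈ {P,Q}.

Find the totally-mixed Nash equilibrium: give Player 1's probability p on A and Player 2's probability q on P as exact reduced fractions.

P1 indiff ⇒ q·0+(1-q)·7 = q·1+(1-q)·3 ⇒ q(-1) = (1-q)(-4) ⇒ q = 4/5
P2 indiff ⇒ p·6+(1-p)·0 = p·2+(1-p)·6 ⇒ p(4) = (1-p)(6) ⇒ p = 3/5

P1 mixes 3/5 on A; P2 mixes 4/5 on P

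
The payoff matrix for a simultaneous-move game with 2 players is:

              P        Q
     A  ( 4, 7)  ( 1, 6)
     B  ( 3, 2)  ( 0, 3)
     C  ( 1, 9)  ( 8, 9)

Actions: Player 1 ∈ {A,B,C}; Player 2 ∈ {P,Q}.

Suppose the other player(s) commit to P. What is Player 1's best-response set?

argmax u_1 = {A}

u_1(A vs P) = 4
u_1(B vs P) = 3
u_1(C vs P) = 1
max payoff 4 at {A}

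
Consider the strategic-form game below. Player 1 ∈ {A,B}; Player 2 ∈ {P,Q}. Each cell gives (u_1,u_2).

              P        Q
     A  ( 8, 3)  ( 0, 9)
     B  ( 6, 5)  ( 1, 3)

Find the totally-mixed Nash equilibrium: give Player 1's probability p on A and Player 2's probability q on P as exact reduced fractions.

P1 mixes 1/4 on A; P2 mixes 1/3 on P

P1 indiff ⇒ q·8+(1-q)·0 = q·6+(1-q)·1 ⇒ q(2) = (1-q)(1) ⇒ q = 1/3
P2 indiff ⇒ p·3+(1-p)·5 = p·9+(1-p)·3 ⇒ p(-6) = (1-p)(-2) ⇒ p = 1/4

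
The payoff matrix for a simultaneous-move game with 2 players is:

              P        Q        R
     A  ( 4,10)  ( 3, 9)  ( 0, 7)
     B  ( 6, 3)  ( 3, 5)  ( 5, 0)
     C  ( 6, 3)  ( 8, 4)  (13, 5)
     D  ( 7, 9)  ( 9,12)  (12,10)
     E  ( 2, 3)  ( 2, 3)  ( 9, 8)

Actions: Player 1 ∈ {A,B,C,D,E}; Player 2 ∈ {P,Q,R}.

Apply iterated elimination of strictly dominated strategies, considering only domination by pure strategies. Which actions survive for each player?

IESDS → P1:{C,D} P2:{Q,R}

P1 drop A (C beats it: P:6>4 Q:8>3 R:13>0)
P1 drop B (D beats it: P:7>6 Q:9>3 R:12>5)
P1 drop E (C beats it: P:6>2 Q:8>2 R:13>9)
P2 drop P (Q beats it: C:4>3 D:12>9)
P1→{C,D} P2→{Q,R}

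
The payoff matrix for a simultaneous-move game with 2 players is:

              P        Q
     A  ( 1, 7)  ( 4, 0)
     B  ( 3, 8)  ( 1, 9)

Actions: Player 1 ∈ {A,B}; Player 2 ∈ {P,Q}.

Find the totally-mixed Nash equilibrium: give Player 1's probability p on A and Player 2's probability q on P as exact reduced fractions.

P1 indiff ⇒ q·1+(1-q)·4 = q·3+(1-q)·1 ⇒ q(-2) = (1-q)(-3) ⇒ q = 3/5
P2 indiff ⇒ p·7+(1-p)·8 = p·0+(1-p)·9 ⇒ p(7) = (1-p)(1) ⇒ p = 1/8

p=1/8, q=3/5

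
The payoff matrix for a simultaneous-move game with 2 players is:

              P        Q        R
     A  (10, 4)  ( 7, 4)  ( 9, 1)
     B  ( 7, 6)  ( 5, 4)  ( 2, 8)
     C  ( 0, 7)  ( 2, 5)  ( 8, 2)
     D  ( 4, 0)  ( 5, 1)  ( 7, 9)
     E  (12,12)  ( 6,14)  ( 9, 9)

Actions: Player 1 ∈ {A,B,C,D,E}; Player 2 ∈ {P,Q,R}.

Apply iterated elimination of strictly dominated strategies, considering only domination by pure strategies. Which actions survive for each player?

P1 drop B (A beats it: P:10>7 Q:7>5 R:9>2)
P1 drop C (A beats it: P:10>0 Q:7>2 R:9>8)
P1 drop D (A beats it: P:10>4 Q:7>5 R:9>7)
P2 drop R (P beats it: A:4>1 E:12>9)
P1→{A,E} P2→{P,Q}

Survivors P1:{A,E} P2:{P,Q}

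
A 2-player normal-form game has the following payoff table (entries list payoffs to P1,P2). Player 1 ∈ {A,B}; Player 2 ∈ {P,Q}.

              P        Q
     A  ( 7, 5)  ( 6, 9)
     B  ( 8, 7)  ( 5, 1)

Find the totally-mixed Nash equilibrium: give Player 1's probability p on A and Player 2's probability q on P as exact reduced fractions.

P1 indiff ⇒ q·7+(1-q)·6 = q·8+(1-q)·5 ⇒ q(-1) = (1-q)(-1) ⇒ q = 1/2
P2 indiff ⇒ p·5+(1-p)·7 = p·9+(1-p)·1 ⇒ p(-4) = (1-p)(-6) ⇒ p = 3/5

P1 mixes 3/5 on A; P2 mixes 1/2 on P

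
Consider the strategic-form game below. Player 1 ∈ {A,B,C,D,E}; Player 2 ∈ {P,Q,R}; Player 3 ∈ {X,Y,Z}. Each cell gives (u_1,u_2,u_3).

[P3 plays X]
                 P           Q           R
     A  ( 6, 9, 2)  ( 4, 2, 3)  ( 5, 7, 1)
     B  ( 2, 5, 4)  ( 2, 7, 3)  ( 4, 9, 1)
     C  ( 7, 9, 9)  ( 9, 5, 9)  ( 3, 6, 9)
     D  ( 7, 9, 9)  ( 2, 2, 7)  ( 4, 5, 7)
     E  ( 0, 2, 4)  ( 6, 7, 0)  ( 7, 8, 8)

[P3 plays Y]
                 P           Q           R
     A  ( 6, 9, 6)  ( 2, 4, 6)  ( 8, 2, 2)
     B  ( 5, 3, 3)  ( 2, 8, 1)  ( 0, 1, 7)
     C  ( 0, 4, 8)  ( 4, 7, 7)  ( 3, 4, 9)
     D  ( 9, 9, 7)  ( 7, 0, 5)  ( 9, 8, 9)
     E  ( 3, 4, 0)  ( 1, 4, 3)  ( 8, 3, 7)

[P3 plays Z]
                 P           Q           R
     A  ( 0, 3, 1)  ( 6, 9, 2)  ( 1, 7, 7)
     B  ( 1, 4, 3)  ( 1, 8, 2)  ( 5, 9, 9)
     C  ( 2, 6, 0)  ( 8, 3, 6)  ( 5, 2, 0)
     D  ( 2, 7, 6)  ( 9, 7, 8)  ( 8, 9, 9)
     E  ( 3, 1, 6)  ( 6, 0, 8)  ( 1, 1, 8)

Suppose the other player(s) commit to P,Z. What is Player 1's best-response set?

u_1(A vs P,Z) = 0
u_1(B vs P,Z) = 1
u_1(C vs P,Z) = 2
u_1(D vs P,Z) = 2
u_1(E vs P,Z) = 3
max payoff 3 at {E}

BR_1 = {E}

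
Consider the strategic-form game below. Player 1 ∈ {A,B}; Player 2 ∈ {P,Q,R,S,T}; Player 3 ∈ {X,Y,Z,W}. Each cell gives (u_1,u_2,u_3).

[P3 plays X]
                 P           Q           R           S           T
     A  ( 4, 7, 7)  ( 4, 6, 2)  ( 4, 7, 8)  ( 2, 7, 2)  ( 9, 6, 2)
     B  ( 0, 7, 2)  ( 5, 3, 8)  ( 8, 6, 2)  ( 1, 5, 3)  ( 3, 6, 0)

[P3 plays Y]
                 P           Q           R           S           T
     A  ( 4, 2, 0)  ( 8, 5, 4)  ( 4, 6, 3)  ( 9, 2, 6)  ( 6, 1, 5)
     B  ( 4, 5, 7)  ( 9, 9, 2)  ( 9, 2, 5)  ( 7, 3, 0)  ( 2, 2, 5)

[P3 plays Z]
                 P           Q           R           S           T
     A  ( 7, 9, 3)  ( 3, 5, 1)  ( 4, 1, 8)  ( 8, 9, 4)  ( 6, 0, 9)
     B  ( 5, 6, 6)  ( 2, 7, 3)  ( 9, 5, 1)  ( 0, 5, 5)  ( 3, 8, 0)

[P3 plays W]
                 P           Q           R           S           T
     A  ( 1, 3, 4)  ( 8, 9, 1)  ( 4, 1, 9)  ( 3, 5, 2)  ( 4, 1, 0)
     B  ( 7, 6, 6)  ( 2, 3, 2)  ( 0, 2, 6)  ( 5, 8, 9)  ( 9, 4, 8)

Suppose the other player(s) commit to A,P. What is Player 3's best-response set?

BR_3 = {X}

u_3(X vs A,P) = 7
u_3(Y vs A,P) = 0
u_3(Z vs A,P) = 3
u_3(W vs A,P) = 4
max payoff 7 at {X}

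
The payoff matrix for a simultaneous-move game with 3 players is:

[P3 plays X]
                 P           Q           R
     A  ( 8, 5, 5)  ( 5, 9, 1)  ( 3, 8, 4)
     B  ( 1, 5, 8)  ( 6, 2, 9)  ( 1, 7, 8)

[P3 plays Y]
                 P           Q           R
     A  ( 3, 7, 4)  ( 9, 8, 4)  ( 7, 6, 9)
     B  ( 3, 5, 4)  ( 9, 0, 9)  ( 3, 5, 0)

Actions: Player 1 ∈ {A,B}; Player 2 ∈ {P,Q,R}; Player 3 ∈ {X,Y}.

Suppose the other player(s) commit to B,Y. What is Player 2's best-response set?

BR_2 = {P,R}

u_2(P vs B,Y) = 5
u_2(Q vs B,Y) = 0
u_2(R vs B,Y) = 5
max payoff 5 at {P,R}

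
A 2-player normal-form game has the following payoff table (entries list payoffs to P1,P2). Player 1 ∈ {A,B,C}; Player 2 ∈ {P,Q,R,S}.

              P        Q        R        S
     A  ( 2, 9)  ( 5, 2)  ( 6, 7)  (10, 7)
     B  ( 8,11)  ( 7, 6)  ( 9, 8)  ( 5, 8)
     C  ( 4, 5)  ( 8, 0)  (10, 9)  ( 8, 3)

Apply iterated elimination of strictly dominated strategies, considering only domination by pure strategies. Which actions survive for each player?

P2 drop Q (P beats it: A:9>2 B:11>6 C:5>0)
P2 drop S (P beats it: A:9>7 B:11>8 C:5>3)
P1 drop A (B beats it: P:8>2 R:9>6)
P1→{B,C} P2→{P,R}

Remaining: P1:{B,C} P2:{P,R}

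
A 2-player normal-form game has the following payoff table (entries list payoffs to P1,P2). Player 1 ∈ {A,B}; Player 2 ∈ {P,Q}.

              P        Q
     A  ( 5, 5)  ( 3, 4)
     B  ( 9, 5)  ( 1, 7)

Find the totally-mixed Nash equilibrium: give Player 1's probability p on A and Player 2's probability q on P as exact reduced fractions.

P1 indiff ⇒ q·5+(1-q)·3 = q·9+(1-q)·1 ⇒ q(-4) = (1-q)(-2) ⇒ q = 1/3
P2 indiff ⇒ p·5+(1-p)·5 = p·4+(1-p)·7 ⇒ p(1) = (1-p)(2) ⇒ p = 2/3

p=2/3, q=1/3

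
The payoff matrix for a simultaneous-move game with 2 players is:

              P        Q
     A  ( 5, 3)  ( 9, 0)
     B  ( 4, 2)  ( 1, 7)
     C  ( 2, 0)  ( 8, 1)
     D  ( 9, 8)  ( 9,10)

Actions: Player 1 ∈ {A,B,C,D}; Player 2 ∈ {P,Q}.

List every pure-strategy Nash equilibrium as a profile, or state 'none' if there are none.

(A,P): not NE [P1→D gives 9>5]
(A,Q): not NE [P2→P gives 3>0]
(B,P): not NE [P1→D gives 9>4; P2→Q gives 7>2]
(B,Q): not NE [P1→D gives 9>1]
(C,P): not NE [P1→D gives 9>2; P2→Q gives 1>0]
(C,Q): not NE [P1→D gives 9>8]
(D,P): not NE [P2→Q gives 10>8]
(D,Q): NE

Nash profiles: (D,Q)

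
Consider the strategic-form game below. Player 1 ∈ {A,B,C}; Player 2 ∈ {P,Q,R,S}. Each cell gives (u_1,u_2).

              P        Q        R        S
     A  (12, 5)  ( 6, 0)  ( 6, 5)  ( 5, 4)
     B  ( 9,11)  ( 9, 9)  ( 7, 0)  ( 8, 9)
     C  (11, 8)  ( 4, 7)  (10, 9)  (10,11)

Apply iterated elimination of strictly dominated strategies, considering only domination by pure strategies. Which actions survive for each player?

P2 drop Q (P beats it: A:5>0 B:11>9 C:8>7)
P1 drop B (C beats it: P:11>9 R:10>7 S:10>8)
P1→{A,C} P2→{P,R,S}

IESDS → P1:{A,C} P2:{P,R,S}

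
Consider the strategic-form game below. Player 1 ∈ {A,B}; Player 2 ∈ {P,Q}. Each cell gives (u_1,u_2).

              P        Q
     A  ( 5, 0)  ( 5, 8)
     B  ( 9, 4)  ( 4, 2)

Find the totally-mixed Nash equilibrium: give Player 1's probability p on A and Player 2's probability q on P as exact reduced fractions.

P1 indiff ⇒ q·5+(1-q)·5 = q·9+(1-q)·4 ⇒ q(-4) = (1-q)(-1) ⇒ q = 1/5
P2 indiff ⇒ p·0+(1-p)·4 = p·8+(1-p)·2 ⇒ p(-8) = (1-p)(-2) ⇒ p = 1/5

p=1/5, q=1/5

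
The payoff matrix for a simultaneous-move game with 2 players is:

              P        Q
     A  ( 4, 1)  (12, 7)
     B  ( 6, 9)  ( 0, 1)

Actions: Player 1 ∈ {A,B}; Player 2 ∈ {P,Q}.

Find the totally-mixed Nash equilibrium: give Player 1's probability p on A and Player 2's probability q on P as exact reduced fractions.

(p,q) = (4/7, 6/7)

P1 indiff ⇒ q·4+(1-q)·12 = q·6+(1-q)·0 ⇒ q(-2) = (1-q)(-12) ⇒ q = 6/7
P2 indiff ⇒ p·1+(1-p)·9 = p·7+(1-p)·1 ⇒ p(-6) = (1-p)(-8) ⇒ p = 4/7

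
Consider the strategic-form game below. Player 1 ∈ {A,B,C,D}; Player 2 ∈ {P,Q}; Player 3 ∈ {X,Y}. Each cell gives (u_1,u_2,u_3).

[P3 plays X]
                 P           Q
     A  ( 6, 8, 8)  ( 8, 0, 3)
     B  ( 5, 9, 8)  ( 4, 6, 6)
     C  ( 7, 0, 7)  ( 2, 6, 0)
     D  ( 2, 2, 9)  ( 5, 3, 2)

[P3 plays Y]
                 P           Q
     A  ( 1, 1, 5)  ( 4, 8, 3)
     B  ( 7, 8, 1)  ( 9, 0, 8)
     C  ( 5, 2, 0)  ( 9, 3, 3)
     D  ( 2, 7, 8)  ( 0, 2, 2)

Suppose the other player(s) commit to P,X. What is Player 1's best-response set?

u_1(A vs P,X) = 6
u_1(B vs P,X) = 5
u_1(C vs P,X) = 7
u_1(D vs P,X) = 2
max payoff 7 at {C}

argmax u_1 = {C}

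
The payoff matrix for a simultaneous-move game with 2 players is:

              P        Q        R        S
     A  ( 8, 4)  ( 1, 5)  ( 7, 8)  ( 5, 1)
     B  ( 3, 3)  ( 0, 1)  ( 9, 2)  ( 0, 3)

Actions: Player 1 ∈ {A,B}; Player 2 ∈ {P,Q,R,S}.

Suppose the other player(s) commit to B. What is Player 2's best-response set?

P2 best: {P,S}

u_2(P vs B) = 3
u_2(Q vs B) = 1
u_2(R vs B) = 2
u_2(S vs B) = 3
max payoff 3 at {P,S}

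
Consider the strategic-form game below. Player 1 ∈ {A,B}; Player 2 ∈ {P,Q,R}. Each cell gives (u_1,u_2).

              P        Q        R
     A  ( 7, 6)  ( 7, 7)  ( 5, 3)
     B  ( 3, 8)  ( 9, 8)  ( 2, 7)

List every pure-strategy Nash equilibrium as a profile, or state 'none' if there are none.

PSNE = {(B,Q)}

(A,P): not NE [P2→Q gives 7>6]
(A,Q): not NE [P1→B gives 9>7]
(A,R): not NE [P2→Q gives 7>3]
(B,P): not NE [P1→A gives 7>3]
(B,Q): NE
(B,R): not NE [P1→A gives 5>2; P2→Q gives 8>7]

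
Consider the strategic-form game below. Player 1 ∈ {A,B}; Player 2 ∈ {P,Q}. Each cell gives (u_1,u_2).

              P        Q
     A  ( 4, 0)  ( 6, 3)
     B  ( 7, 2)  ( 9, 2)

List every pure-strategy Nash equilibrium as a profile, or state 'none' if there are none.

NE set: (B,P), (B,Q)

(A,P): not NE [P1→B gives 7>4; P2→Q gives 3>0]
(A,Q): not NE [P1→B gives 9>6]
(B,P): NE
(B,Q): NE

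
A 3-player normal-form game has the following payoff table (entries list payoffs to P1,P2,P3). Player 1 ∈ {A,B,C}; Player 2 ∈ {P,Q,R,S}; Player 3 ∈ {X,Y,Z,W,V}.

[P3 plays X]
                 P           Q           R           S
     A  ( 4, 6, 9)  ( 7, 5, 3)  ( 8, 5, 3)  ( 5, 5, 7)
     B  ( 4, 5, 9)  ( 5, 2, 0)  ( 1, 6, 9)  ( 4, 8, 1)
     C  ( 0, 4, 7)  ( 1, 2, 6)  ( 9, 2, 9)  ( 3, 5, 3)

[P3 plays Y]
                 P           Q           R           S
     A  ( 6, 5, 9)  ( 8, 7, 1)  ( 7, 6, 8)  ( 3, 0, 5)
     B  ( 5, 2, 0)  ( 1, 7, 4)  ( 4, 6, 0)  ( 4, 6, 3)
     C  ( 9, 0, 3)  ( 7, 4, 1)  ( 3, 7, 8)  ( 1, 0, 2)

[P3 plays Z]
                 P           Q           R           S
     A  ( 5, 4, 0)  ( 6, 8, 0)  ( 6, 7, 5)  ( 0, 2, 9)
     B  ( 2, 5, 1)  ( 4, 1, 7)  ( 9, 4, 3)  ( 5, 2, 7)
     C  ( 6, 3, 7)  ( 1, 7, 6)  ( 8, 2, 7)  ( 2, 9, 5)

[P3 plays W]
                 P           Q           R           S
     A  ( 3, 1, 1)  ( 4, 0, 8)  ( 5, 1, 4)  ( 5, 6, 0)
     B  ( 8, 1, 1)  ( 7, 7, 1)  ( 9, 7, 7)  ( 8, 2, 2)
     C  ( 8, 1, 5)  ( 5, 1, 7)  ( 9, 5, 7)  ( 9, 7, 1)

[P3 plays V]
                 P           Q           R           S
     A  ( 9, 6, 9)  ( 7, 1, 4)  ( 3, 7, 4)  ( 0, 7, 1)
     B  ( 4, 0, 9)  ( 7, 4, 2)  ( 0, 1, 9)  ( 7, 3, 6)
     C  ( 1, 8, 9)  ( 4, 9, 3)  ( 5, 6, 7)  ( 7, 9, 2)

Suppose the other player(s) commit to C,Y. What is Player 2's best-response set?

u_2(P vs C,Y) = 0
u_2(Q vs C,Y) = 4
u_2(R vs C,Y) = 7
u_2(S vs C,Y) = 0
max payoff 7 at {R}

argmax u_2 = {R}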